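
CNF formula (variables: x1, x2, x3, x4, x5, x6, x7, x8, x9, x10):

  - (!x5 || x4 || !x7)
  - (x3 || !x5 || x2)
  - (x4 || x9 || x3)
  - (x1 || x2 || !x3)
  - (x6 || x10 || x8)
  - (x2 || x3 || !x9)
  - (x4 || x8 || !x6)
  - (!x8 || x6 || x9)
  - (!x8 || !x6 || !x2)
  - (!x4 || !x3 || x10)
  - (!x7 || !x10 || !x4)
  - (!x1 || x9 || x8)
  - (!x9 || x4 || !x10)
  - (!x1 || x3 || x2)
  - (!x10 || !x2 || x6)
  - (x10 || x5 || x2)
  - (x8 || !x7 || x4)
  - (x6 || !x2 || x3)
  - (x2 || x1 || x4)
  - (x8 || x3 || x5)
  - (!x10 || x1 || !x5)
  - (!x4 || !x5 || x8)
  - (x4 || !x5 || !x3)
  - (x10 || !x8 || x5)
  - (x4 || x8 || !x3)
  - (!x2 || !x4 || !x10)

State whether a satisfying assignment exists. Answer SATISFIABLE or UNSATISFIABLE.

x7 occurs only negated in the remaining clauses — set x7 = False.
Try x1 = True.
For the remaining variables, x2 = False, x3 = True, x4 = True, x5 = False, x6 = False, x8 = True, x9 = True, x10 = True works.
Every clause has at least one true literal under this assignment.
So x1=T, x2=F, x3=T, x4=T, x5=F, x6=F, x7=F, x8=T, x9=T, x10=T is a satisfying assignment.

SATISFIABLE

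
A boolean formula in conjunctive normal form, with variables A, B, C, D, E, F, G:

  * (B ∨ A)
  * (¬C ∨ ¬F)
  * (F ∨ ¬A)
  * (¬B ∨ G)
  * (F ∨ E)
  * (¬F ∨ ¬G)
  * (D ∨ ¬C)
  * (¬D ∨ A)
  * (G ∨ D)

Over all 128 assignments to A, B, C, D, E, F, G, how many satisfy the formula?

3

Satisfying assignments:
  A=F B=T C=F D=F E=T F=F G=T
  A=T B=F C=F D=T E=F F=T G=F
  A=T B=F C=F D=T E=T F=T G=F
That's 3 in total.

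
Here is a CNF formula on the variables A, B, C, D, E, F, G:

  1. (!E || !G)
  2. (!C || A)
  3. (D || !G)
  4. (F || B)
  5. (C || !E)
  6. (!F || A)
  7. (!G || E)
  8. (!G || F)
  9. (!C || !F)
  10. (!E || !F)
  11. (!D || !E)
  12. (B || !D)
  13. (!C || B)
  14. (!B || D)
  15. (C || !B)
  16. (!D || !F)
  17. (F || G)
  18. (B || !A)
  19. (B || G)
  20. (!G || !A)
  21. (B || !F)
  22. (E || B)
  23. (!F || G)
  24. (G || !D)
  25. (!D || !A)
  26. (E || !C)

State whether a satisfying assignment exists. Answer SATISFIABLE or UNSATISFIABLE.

B = True:
  propagation gives D=True, E=False, G=False; an empty clause results — contradiction.
B = False:
  propagation gives F=True; an empty clause results — contradiction.
Every branch closes, so no satisfying assignment exists.

UNSATISFIABLE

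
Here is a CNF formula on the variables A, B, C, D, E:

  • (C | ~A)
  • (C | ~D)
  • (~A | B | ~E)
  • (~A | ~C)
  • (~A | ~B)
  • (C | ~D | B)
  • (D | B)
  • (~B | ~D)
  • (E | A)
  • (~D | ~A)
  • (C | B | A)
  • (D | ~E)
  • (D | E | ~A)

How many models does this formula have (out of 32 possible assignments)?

1

Satisfying assignments:
  A=F B=F C=T D=T E=T
That's 1 in total.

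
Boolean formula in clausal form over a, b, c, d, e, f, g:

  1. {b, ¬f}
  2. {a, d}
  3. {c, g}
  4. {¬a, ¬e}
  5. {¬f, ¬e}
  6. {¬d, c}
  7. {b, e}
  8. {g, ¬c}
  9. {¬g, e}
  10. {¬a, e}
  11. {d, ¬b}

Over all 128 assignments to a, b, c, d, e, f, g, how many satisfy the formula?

2

The models are:
  a=0 b=0 c=1 d=1 e=1 f=0 g=1
  a=0 b=1 c=1 d=1 e=1 f=0 g=1
Count: 2.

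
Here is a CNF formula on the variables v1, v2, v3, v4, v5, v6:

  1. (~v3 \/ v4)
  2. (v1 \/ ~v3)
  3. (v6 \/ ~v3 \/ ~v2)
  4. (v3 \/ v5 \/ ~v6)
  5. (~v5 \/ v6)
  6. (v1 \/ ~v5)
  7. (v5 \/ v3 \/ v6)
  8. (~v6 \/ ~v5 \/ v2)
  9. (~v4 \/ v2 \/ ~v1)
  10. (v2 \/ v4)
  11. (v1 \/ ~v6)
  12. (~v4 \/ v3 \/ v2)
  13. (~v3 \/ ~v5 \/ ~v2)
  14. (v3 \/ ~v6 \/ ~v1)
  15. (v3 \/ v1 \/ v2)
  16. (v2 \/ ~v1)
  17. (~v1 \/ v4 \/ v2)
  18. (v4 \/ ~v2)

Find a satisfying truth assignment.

v1=T  v2=T  v3=T  v4=T  v5=F  v6=T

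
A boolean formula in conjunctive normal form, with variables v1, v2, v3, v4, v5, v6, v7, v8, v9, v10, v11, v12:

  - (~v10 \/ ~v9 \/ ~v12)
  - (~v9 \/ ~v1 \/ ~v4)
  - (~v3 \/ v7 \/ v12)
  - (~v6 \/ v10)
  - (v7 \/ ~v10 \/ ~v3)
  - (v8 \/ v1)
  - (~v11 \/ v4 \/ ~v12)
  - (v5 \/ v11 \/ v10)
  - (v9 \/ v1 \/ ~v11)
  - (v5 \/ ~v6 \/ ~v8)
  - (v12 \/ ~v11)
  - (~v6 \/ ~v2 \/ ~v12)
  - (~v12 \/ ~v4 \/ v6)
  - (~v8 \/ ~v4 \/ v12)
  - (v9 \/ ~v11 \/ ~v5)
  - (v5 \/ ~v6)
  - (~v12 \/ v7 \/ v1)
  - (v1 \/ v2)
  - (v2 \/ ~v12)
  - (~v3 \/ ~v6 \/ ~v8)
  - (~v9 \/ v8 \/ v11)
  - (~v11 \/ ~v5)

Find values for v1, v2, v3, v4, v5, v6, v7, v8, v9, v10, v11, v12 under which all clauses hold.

Pure literal: v3 appears only negated; assign v3 = False.
Pure literal: v7 appears only positively; assign v7 = True.
Branch on v1: take v1 = True.
Set v2 = True and propagate.
For the remaining variables, v4 = False, v5 = False, v6 = False, v8 = True, v9 = False, v10 = True, v11 = False, v12 = False works.
Check each clause:
  1. (~v12 \/ ~v9 \/ ~v10) — ~v12 is true.
  2. (~v9 \/ ~v1 \/ ~v4) — ~v4 is true.
  3. (~v3 \/ v12 \/ v7) — ~v3 is true.
  4. (~v6 \/ v10) — v10 is true.
  5. (v7 \/ ~v3 \/ ~v10) — ~v3 is true.
  6. (v8 \/ v1) — v8 is true.
  7. (v4 \/ ~v12 \/ ~v11) — ~v12 is true.
  8. (v10 \/ v5 \/ v11) — v10 is true.
  9. (v1 \/ ~v11 \/ v9) — v1 is true.
  10. (~v8 \/ ~v6 \/ v5) — ~v6 is true.
  11. (v12 \/ ~v11) — ~v11 is true.
  12. (~v6 \/ ~v2 \/ ~v12) — ~v6 is true.
  13. (~v12 \/ v6 \/ ~v4) — ~v12 is true.
  14. (~v8 \/ v12 \/ ~v4) — ~v4 is true.
  15. (~v5 \/ v9 \/ ~v11) — ~v5 is true.
  16. (v5 \/ ~v6) — ~v6 is true.
  17. (v7 \/ ~v12 \/ v1) — v1 is true.
  18. (v1 \/ v2) — v1 is true.
  19. (v2 \/ ~v12) — v2 is true.
  20. (~v8 \/ ~v6 \/ ~v3) — ~v6 is true.
  21. (v8 \/ ~v9 \/ v11) — v8 is true.
  22. (~v5 \/ ~v11) — ~v5 is true.

v1=True, v2=True, v3=False, v4=False, v5=False, v6=False, v7=True, v8=True, v9=False, v10=True, v11=False, v12=False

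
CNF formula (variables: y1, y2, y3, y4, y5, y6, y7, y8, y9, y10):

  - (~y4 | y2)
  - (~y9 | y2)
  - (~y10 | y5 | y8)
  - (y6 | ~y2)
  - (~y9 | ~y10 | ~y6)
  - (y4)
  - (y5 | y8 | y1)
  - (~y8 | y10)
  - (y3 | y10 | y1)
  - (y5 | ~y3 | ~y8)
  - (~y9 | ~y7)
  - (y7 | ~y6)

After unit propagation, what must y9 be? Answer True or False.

False

(y4) stands alone — y4 = True.
From (y2 | ~y4) and y4 = True: y2 = True.
(~y2 | y6): since y2 = True, the clause reduces to (y6). y6 = True.
(y7 | ~y6): since y6 = True, the clause reduces to (y7). y7 = True.
(~y9 | ~y7): since y7 = True, the clause reduces to (~y9). y9 = False.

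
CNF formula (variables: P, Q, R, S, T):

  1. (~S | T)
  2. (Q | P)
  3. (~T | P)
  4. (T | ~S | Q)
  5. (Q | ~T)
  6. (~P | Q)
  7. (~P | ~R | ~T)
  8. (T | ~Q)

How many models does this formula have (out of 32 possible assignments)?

Satisfying assignments:
  P=1 Q=1 R=0 S=0 T=1
  P=1 Q=1 R=0 S=1 T=1
Count: 2.

2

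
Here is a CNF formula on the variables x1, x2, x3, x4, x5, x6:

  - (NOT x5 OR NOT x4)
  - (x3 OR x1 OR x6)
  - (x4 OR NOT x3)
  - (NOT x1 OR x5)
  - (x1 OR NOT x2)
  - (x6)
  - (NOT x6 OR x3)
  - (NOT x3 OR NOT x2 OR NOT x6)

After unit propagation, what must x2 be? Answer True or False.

False

Unit clause (x6) sets x6 = True.
(NOT x6 OR x3) with x6 = True leaves only x3, so x3 = True.
From (x4 OR NOT x3) and x3 = True: x4 = True.
From (NOT x5 OR NOT x4) and x4 = True: x5 = False.
(x5 OR NOT x1) with x5 = False leaves only NOT x1, so x1 = False.
From (x1 OR NOT x2) and x1 = False: x2 = False.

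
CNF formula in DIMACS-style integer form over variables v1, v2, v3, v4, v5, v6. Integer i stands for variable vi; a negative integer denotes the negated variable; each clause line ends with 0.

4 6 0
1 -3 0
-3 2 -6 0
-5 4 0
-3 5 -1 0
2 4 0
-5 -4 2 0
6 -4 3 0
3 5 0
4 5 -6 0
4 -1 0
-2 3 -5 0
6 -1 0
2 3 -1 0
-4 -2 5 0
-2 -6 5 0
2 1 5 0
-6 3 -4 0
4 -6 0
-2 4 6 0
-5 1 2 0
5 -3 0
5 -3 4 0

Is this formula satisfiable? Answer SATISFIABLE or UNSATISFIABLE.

Branch on v1: take v1 = True.
  then v4 is forced to True.
  then v6 is forced to True.
  then v3 is forced to True.
  then v2 is forced to True.
  then v5 is forced to True.
Every clause has at least one true literal under this assignment.
So v1 = True, v2 = True, v3 = True, v4 = True, v5 = True, v6 = True is a satisfying assignment.

SATISFIABLE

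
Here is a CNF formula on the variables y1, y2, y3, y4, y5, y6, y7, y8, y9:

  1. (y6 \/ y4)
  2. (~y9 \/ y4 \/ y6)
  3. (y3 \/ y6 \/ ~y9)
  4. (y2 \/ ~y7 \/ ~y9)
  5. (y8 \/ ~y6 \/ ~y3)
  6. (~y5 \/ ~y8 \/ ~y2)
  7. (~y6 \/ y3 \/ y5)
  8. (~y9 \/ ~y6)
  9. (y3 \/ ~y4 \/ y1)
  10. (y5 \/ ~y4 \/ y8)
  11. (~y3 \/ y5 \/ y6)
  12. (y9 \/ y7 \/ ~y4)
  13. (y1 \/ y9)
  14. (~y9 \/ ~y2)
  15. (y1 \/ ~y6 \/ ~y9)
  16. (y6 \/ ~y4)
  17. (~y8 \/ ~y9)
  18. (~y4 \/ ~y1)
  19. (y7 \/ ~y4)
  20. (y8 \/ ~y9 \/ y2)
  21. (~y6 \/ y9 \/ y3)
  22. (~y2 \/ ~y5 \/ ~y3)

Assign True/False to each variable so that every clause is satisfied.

Set y1 = True and propagate.
  then y4 is forced to False.
  then y6 is forced to True.
  then y9 is forced to False.
  then y3 is forced to True.
  then y8 is forced to True.
Set y2 = False and propagate.
y5, y7 are now unconstrained; take y5 = True, y7 = True.

y1 = 1, y2 = 0, y3 = 1, y4 = 0, y5 = 1, y6 = 1, y7 = 1, y8 = 1, y9 = 0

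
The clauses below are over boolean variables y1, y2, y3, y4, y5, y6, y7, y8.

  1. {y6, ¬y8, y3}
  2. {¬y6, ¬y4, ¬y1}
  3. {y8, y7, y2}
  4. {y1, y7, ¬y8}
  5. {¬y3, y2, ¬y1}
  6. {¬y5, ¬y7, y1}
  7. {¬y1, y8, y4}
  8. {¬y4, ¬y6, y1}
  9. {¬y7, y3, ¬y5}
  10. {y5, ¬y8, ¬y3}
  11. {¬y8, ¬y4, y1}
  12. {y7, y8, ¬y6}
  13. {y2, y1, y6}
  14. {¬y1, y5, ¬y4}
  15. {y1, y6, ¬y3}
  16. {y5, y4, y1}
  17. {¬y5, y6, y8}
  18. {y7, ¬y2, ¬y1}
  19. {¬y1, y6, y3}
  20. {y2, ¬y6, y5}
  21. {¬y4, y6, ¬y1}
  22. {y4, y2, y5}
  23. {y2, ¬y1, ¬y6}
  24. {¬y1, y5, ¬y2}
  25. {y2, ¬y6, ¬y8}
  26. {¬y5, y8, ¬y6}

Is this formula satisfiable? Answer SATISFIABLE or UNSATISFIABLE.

Branch on y1: take y1 = True.
Set y2 = True and propagate.
  then y7 is forced to True.
  then y5 is forced to True.
  then y3 is forced to True.
Try y4 = False.
  then y8 is forced to True.
y6 is now unconstrained; take y6 = True.
So y1=True, y2=True, y3=True, y4=False, y5=True, y6=True, y7=True, y8=True is a satisfying assignment.

SATISFIABLE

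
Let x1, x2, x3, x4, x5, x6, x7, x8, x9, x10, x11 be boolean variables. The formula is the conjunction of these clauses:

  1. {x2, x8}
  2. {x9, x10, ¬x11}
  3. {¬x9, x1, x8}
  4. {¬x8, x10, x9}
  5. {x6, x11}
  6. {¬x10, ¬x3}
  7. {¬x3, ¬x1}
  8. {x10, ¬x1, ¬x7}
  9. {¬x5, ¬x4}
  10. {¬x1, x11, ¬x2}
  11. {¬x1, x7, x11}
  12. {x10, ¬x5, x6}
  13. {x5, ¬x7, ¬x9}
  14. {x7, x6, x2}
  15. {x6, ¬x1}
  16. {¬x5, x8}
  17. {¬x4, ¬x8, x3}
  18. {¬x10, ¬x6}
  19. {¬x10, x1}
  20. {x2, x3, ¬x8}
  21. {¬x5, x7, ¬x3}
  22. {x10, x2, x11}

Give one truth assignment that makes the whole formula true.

Try x1 = True.
  then x3 is forced to False.
  then x6 is forced to True.
  then x10 is forced to False.
  then x7 is forced to False.
  then x11 is forced to True.
  then x9 is forced to True.
The remaining clauses are satisfied by x2 = True, x4 = True, x5 = False, x8 = False.
Check each clause:
  1. {x8, x2} — x2 is true.
  2. {¬x11, x9, x10} — x9 is true.
  3. {¬x9, x1, x8} — x1 is true.
  4. {x9, x10, ¬x8} — ¬x8 is true.
  5. {x6, x11} — x11 is true.
  6. {¬x3, ¬x10} — ¬x3 is true.
  7. {¬x3, ¬x1} — ¬x3 is true.
  8. {¬x1, ¬x7, x10} — ¬x7 is true.
  9. {¬x5, ¬x4} — ¬x5 is true.
  10. {x11, ¬x2, ¬x1} — x11 is true.
  11. {¬x1, x11, x7} — x11 is true.
  12. {x10, ¬x5, x6} — ¬x5 is true.
  13. {x5, ¬x9, ¬x7} — ¬x7 is true.
  14. {x6, x7, x2} — x2 is true.
  15. {¬x1, x6} — x6 is true.
  16. {x8, ¬x5} — ¬x5 is true.
  17. {¬x8, ¬x4, x3} — ¬x8 is true.
  18. {¬x6, ¬x10} — ¬x10 is true.
  19. {x1, ¬x10} — x1 is true.
  20. {¬x8, x2, x3} — ¬x8 is true.
  21. {¬x5, ¬x3, x7} — ¬x5 is true.
  22. {x2, x11, x10} — x11 is true.

x1 = True, x2 = True, x3 = False, x4 = True, x5 = False, x6 = True, x7 = False, x8 = False, x9 = True, x10 = False, x11 = True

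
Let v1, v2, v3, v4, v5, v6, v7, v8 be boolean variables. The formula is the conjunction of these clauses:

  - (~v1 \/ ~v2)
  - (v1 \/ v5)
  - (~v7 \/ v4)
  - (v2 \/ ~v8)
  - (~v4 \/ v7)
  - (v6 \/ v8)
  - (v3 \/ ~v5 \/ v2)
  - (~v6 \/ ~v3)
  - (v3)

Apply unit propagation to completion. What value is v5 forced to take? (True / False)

True

(v3) stands alone — v3 = True.
From (~v3 \/ ~v6) and v3 = True: v6 = False.
In (v8 \/ v6), v6 is now false; v8 must hold, so v8 = True.
(v2 \/ ~v8): since v8 = True, the clause reduces to (v2). v2 = True.
(~v1 \/ ~v2): since v2 = True, the clause reduces to (~v1). v1 = False.
(v5 \/ v1) with v1 = False leaves only v5, so v5 = True.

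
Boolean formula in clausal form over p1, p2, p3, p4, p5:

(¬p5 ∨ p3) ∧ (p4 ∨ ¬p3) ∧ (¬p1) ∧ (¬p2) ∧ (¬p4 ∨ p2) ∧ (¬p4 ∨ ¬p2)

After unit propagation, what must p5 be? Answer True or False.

False

(¬p1) stands alone — p1 = False.
(¬p2) stands alone — p2 = False.
In (¬p4 ∨ p2), p2 is now false; ¬p4 must hold, so p4 = False.
(p4 ∨ ¬p3): since p4 = False, the clause reduces to (¬p3). p3 = False.
In (p3 ∨ ¬p5), p3 is now false; ¬p5 must hold, so p5 = False.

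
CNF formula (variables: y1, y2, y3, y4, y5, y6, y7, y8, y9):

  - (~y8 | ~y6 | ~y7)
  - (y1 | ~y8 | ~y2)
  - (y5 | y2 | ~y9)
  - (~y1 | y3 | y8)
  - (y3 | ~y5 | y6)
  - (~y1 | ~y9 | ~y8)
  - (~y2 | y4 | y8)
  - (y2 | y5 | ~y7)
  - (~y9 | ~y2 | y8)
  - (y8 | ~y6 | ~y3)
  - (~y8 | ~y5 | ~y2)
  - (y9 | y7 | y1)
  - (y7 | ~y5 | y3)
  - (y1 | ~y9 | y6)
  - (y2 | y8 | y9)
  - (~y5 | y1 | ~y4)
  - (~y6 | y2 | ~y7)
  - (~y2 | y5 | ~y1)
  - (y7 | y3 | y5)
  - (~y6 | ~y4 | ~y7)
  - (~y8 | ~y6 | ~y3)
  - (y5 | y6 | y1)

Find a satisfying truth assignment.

y1 = T  y2 = F  y3 = T  y4 = F  y5 = F  y6 = F  y7 = F  y8 = T  y9 = F

Check each clause:
  1. (~y7 | ~y8 | ~y6) — ~y7 is true.
  2. (~y2 | y1 | ~y8) — y1 is true.
  3. (~y9 | y5 | y2) — ~y9 is true.
  4. (y3 | ~y1 | y8) — y8 is true.
  5. (y6 | ~y5 | y3) — y3 is true.
  6. (~y1 | ~y8 | ~y9) — ~y9 is true.
  7. (y8 | ~y2 | y4) — y8 is true.
  8. (~y7 | y5 | y2) — ~y7 is true.
  9. (~y2 | y8 | ~y9) — y8 is true.
  10. (~y6 | ~y3 | y8) — y8 is true.
  11. (~y8 | ~y2 | ~y5) — ~y5 is true.
  12. (y1 | y9 | y7) — y1 is true.
  13. (~y5 | y3 | y7) — y3 is true.
  14. (~y9 | y1 | y6) — y1 is true.
  15. (y2 | y8 | y9) — y8 is true.
  16. (~y5 | ~y4 | y1) — y1 is true.
  17. (~y7 | y2 | ~y6) — ~y7 is true.
  18. (~y2 | ~y1 | y5) — ~y2 is true.
  19. (y3 | y5 | y7) — y3 is true.
  20. (~y4 | ~y6 | ~y7) — ~y7 is true.
  21. (~y3 | ~y6 | ~y8) — ~y6 is true.
  22. (y1 | y5 | y6) — y1 is true.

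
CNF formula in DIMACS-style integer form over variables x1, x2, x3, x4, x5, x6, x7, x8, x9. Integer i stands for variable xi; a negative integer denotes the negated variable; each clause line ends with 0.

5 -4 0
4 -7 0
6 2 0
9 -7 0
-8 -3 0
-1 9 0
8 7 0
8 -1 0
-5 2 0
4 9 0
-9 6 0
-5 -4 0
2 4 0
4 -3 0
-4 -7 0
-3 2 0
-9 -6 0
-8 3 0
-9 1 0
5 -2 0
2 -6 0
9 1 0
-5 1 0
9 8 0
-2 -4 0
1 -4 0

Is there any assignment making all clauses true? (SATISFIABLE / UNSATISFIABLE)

UNSATISFIABLE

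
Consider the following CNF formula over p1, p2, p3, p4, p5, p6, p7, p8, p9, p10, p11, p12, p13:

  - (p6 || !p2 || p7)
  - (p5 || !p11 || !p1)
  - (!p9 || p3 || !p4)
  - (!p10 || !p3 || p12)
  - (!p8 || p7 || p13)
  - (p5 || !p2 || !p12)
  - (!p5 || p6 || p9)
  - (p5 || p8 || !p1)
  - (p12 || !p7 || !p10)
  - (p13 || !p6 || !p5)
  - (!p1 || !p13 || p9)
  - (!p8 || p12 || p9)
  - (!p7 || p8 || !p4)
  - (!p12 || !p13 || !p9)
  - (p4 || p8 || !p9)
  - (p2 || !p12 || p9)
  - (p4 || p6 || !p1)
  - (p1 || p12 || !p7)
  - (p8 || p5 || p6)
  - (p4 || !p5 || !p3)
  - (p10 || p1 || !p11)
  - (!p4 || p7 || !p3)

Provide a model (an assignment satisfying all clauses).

Branch on p1: take p1 = True.
Set p2 = False and propagate.
Branch on p3: take p3 = True.
The remaining clauses are satisfied by p4 = True, p5 = True, p6 = False, p7 = True, p8 = True, p9 = True, p10 = True, p11 = True, p12 = True, p13 = False.
Every clause has at least one true literal under this assignment.

p1=True  p2=False  p3=True  p4=True  p5=True  p6=False  p7=True  p8=True  p9=True  p10=True  p11=True  p12=True  p13=False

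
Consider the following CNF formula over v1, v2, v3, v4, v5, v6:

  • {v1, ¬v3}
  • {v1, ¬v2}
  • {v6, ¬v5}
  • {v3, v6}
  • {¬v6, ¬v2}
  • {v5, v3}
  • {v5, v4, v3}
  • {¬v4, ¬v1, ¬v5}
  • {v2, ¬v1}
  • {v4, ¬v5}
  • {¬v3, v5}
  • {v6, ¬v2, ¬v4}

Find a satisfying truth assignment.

v1=False, v2=False, v3=False, v4=True, v5=True, v6=True

Set v1 = False and propagate.
  then v3 is forced to False.
  then v2 is forced to False.
  then v6 is forced to True.
  then v5 is forced to True.
  then v4 is forced to True.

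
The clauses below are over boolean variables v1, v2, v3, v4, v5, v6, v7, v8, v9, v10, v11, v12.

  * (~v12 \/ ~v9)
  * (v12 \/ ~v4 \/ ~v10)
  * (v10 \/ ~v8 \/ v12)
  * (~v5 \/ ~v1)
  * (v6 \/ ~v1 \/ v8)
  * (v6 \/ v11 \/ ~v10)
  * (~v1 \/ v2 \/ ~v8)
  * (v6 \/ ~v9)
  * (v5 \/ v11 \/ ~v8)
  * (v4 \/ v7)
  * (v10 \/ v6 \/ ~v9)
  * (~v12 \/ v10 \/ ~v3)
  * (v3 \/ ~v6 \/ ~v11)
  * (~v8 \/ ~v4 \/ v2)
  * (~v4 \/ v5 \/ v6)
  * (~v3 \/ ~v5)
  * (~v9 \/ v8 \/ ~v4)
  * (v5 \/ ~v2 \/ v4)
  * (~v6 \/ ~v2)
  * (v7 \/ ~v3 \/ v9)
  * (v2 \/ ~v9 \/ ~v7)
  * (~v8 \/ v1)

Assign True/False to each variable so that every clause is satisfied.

v1=F, v2=F, v3=F, v4=T, v5=T, v6=F, v7=F, v8=F, v9=F, v10=F, v11=F, v12=F

Try v1 = False.
  then v8 is forced to False.
Set v2 = False and propagate.
Branch on v3: take v3 = False.
For the remaining variables, v4 = True, v5 = True, v6 = False, v7 = False, v9 = False, v10 = False, v11 = False, v12 = False works.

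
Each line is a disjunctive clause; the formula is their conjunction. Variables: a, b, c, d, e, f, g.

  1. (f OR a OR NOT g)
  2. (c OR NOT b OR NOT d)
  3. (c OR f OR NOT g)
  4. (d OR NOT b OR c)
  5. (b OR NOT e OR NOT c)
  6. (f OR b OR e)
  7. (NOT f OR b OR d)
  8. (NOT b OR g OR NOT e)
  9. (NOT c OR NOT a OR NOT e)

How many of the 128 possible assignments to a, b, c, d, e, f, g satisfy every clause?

32

Case analysis on b and c:
  b=1, c=1: d free; 8 ways for (a,e,f,g) × 2^1 = 16.
  b=1, c=0: a clause becomes empty — 0.
  b=0, c=1: remaining (a,d,e,f,g) ∈ {(0,1,0,1,0); (0,1,0,1,1); (1,1,0,1,0); (1,1,0,1,1)} — 4.
  b=0, c=0: a free; 6 ways for (d,e,f,g) × 2^1 = 12.
Total: 16 + 0 + 4 + 12 = 32.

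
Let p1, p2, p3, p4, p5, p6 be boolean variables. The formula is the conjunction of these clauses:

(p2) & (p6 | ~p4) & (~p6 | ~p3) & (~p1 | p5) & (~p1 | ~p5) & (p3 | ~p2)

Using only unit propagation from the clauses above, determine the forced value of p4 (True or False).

False

Unit clause (p2) sets p2 = True.
In (p3 | ~p2), ~p2 is now false; p3 must hold, so p3 = True.
(~p3 | ~p6) with p3 = True leaves only ~p6, so p6 = False.
(p6 | ~p4) with p6 = False leaves only ~p4, so p4 = False.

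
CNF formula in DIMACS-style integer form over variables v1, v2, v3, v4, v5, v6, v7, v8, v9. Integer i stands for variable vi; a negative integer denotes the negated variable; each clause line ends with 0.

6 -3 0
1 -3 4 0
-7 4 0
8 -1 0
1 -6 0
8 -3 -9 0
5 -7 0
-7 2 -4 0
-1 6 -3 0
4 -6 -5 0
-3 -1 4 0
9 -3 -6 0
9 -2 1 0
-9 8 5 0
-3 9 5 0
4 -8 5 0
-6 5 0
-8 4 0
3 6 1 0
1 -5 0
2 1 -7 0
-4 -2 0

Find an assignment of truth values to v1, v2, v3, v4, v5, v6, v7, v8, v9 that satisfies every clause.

v1=T, v2=F, v3=F, v4=T, v5=T, v6=T, v7=F, v8=T, v9=T

Pure literal: v7 appears only negated; assign v7 = False.
Try v1 = True.
  then v8 is forced to True.
  then v4 is forced to True.
  then v2 is forced to False.
Set v3 = False and propagate.
For the remaining variables, v5 = True, v6 = True, v9 = True works.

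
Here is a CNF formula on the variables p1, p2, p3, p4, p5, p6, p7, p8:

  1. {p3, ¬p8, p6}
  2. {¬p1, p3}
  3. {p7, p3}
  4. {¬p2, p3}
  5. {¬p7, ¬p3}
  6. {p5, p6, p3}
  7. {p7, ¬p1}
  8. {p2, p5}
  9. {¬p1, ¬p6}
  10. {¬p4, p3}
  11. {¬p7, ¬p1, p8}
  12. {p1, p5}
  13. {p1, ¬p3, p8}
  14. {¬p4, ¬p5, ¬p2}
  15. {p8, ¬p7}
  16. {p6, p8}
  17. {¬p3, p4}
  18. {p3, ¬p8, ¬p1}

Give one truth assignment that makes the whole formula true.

p1=F  p2=F  p3=T  p4=T  p5=T  p6=T  p7=F  p8=T

Check each clause:
  1. {¬p8, p3, p6} — p3 is true.
  2. {¬p1, p3} — p3 is true.
  3. {p3, p7} — p3 is true.
  4. {¬p2, p3} — p3 is true.
  5. {¬p7, ¬p3} — ¬p7 is true.
  6. {p6, p5, p3} — p3 is true.
  7. {p7, ¬p1} — ¬p1 is true.
  8. {p2, p5} — p5 is true.
  9. {¬p6, ¬p1} — ¬p1 is true.
  10. {p3, ¬p4} — p3 is true.
  11. {¬p1, ¬p7, p8} — p8 is true.
  12. {p1, p5} — p5 is true.
  13. {¬p3, p8, p1} — p8 is true.
  14. {¬p5, ¬p4, ¬p2} — ¬p2 is true.
  15. {¬p7, p8} — p8 is true.
  16. {p8, p6} — p8 is true.
  17. {p4, ¬p3} — p4 is true.
  18. {p3, ¬p8, ¬p1} — p3 is true.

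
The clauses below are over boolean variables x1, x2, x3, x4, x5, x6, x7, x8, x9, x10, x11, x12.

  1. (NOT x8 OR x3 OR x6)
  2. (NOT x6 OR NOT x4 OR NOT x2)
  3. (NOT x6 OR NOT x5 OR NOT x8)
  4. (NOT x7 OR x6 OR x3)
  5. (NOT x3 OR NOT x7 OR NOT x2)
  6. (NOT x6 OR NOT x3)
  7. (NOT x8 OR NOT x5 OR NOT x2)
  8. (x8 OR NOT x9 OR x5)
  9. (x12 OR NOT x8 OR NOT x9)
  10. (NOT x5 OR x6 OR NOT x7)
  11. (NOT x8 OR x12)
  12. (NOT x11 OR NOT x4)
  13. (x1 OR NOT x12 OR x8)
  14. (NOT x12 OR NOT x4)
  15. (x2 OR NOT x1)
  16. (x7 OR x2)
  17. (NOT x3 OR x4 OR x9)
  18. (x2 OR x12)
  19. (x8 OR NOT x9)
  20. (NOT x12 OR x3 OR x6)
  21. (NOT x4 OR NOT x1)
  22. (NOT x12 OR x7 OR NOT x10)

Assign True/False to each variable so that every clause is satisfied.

x1=F, x2=F, x3=T, x4=F, x5=F, x6=F, x7=T, x8=T, x9=T, x10=F, x11=F, x12=T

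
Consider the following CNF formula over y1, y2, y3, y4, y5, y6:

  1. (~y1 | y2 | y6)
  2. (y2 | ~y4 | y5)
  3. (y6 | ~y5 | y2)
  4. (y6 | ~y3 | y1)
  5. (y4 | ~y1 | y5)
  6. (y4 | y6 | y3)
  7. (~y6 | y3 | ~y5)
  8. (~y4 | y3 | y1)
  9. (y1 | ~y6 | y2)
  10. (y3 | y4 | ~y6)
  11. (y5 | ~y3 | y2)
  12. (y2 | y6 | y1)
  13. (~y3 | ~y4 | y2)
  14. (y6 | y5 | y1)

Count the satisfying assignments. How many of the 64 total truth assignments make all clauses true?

Split on y6, then y1.
  y6=T, y1=T: 5 of the 16 assignments to (y2,y3,y4,y5) work.
  y6=T, y1=F: remaining (y2,y3,y4,y5) ∈ {(T,T,F,F); (T,T,F,T); (T,T,T,F); (T,T,T,T)} — 4.
  y6=F, y1=T: 5 of the 16 assignments to (y2,y3,y4,y5) work.
  y6=F, y1=F: a clause becomes empty — 0.
Total: 5 + 4 + 5 + 0 = 14.

14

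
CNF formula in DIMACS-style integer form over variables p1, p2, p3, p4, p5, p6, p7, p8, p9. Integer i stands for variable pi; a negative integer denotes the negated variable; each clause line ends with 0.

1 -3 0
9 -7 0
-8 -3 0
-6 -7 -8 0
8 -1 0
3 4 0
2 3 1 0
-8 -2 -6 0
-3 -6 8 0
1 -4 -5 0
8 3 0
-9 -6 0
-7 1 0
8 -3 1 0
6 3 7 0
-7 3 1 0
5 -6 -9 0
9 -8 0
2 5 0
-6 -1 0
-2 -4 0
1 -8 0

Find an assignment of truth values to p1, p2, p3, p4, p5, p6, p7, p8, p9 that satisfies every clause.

Branch on p1: take p1 = True.
  then p8 is forced to True.
  then p3 is forced to False.
  then p4 is forced to True.
  then p9 is forced to True.
  then p6 is forced to False.
  then p7 is forced to True.
  then p2 is forced to False.
  then p5 is forced to True.
Every clause has at least one true literal under this assignment.

p1 = T, p2 = F, p3 = F, p4 = T, p5 = T, p6 = F, p7 = T, p8 = T, p9 = T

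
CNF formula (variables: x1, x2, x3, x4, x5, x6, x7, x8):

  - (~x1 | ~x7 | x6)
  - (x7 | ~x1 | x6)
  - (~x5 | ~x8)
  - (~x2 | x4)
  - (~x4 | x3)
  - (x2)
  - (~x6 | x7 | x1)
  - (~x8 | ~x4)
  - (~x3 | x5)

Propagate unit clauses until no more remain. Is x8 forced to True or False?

(x2) stands alone — x2 = True.
In (~x2 | x4), ~x2 is now false; x4 must hold, so x4 = True.
In (~x4 | x3), ~x4 is now false; x3 must hold, so x3 = True.
(~x4 | ~x8): since x4 = True, the clause reduces to (~x8). x8 = False.

False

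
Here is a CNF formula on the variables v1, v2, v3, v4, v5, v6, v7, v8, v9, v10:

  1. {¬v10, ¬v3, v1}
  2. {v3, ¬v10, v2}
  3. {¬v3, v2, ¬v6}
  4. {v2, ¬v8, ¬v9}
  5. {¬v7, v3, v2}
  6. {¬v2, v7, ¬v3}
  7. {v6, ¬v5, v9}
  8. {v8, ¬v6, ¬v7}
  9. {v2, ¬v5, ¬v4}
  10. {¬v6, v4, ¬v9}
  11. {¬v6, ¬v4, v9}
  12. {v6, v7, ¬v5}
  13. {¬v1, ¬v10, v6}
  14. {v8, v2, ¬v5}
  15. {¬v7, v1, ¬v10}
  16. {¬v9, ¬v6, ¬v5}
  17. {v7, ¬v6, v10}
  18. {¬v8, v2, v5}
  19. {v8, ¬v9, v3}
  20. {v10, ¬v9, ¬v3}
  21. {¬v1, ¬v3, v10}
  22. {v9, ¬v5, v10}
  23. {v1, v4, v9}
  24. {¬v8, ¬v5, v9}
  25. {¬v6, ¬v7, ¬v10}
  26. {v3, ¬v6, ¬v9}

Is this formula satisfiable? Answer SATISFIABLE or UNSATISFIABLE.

SATISFIABLE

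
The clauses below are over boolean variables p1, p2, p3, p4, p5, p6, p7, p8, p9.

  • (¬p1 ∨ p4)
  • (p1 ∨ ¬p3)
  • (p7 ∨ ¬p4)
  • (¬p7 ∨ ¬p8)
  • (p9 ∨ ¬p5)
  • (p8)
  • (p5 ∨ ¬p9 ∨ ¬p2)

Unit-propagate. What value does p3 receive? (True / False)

False

Unit clause (p8) sets p8 = True.
In (¬p8 ∨ ¬p7), ¬p8 is now false; ¬p7 must hold, so p7 = False.
In (p7 ∨ ¬p4), p7 is now false; ¬p4 must hold, so p4 = False.
In (p4 ∨ ¬p1), p4 is now false; ¬p1 must hold, so p1 = False.
(p1 ∨ ¬p3): since p1 = False, the clause reduces to (¬p3). p3 = False.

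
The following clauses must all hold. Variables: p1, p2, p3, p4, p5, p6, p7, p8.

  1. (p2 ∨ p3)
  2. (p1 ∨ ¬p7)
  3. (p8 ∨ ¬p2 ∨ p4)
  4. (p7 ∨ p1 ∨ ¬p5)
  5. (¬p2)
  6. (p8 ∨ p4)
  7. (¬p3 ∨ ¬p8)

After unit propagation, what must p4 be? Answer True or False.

(¬p2) is a unit clause: p2 = False.
(p2 ∨ p3): since p2 = False, the clause reduces to (p3). p3 = True.
In (¬p8 ∨ ¬p3), ¬p3 is now false; ¬p8 must hold, so p8 = False.
(p4 ∨ p8): since p8 = False, the clause reduces to (p4). p4 = True.

True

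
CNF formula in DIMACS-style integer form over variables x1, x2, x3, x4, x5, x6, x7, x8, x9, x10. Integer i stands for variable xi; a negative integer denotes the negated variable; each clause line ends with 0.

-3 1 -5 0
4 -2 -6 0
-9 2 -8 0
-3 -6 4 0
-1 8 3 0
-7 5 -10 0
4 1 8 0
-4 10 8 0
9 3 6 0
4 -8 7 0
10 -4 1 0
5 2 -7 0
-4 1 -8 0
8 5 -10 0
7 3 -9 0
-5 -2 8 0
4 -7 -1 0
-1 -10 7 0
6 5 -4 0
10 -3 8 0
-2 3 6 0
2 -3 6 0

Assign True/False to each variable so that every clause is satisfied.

x1=T  x2=T  x3=T  x4=T  x5=T  x6=T  x7=T  x8=T  x9=F  x10=T

Set x1 = True and propagate.
Set x2 = True and propagate.
Try x3 = True.
The remaining clauses are satisfied by x4 = True, x5 = True, x6 = True, x7 = True, x8 = True, x9 = False, x10 = True.
Every clause has at least one true literal under this assignment.
Check each clause:
  1. (NOT x5 OR x1 OR NOT x3) — x1 is true.
  2. (NOT x6 OR x4 OR NOT x2) — x4 is true.
  3. (NOT x8 OR NOT x9 OR x2) — x2 is true.
  4. (x4 OR NOT x3 OR NOT x6) — x4 is true.
  5. (x8 OR NOT x1 OR x3) — x8 is true.
  6. (x5 OR NOT x10 OR NOT x7) — x5 is true.
  7. (x1 OR x8 OR x4) — x8 is true.
  8. (x8 OR NOT x4 OR x10) — x8 is true.
  9. (x3 OR x6 OR x9) — x3 is true.
  10. (x4 OR NOT x8 OR x7) — x4 is true.
  11. (x10 OR NOT x4 OR x1) — x1 is true.
  12. (NOT x7 OR x5 OR x2) — x2 is true.
  13. (NOT x4 OR NOT x8 OR x1) — x1 is true.
  14. (x5 OR x8 OR NOT x10) — x8 is true.
  15. (x7 OR NOT x9 OR x3) — x3 is true.
  16. (x8 OR NOT x2 OR NOT x5) — x8 is true.
  17. (x4 OR NOT x1 OR NOT x7) — x4 is true.
  18. (x7 OR NOT x1 OR NOT x10) — x7 is true.
  19. (x5 OR x6 OR NOT x4) — x5 is true.
  20. (x8 OR x10 OR NOT x3) — x8 is true.
  21. (x3 OR NOT x2 OR x6) — x3 is true.
  22. (x2 OR NOT x3 OR x6) — x2 is true.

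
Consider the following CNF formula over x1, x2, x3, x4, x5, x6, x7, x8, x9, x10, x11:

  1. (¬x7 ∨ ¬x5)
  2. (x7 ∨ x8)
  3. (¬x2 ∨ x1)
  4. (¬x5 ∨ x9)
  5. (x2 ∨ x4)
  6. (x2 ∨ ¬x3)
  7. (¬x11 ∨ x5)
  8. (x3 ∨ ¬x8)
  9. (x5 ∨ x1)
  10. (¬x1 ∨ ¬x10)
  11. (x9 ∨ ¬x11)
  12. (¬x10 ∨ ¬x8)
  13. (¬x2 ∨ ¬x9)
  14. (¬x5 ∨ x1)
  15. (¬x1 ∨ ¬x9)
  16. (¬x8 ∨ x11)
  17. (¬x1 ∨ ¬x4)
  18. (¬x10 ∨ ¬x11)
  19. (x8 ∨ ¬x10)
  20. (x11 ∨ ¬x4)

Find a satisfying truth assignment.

x1=True, x2=True, x3=False, x4=False, x5=False, x6=False, x7=True, x8=False, x9=False, x10=False, x11=False

Pure literal: x10 appears only negated; assign x10 = False.
Branch on x1: take x1 = True.
  then x9 is forced to False.
  then x5 is forced to False.
  then x11 is forced to False.
  then x8 is forced to False.
  then x7 is forced to True.
  then x4 is forced to False.
  then x2 is forced to True.
x3, x6 are now unconstrained; take x3 = False, x6 = False.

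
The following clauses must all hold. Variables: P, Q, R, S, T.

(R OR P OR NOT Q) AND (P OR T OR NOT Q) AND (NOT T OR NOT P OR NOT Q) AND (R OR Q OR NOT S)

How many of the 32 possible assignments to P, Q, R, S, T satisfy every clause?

18

Split on Q, then P.
  Q=T, P=T: remaining (R,S,T) ∈ {(F,F,F); (F,T,F); (T,F,F); (T,T,F)} — 4.
  Q=T, P=F: remaining (R,S,T) ∈ {(T,F,T); (T,T,T)} — 2.
  Q=F, P=T: T free; 3 ways for (R,S) × 2^1 = 6.
  Q=F, P=F: T free; 3 ways for (R,S) × 2^1 = 6.
Total: 4 + 2 + 6 + 6 = 18.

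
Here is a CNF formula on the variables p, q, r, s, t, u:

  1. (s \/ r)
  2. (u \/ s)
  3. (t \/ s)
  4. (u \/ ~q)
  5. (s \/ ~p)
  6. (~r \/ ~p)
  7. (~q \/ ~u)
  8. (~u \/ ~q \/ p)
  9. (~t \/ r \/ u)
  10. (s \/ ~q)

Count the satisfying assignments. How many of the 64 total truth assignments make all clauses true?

Case analysis on s and u:
  s=1, u=1: t free; 3 ways for (p,q,r) × 2^1 = 6.
  s=1, u=0: remaining (p,q,r,t) ∈ {(0,0,0,0); (0,0,1,0); (0,0,1,1); (1,0,0,0)} — 4.
  s=0, u=1: remaining (p,q,r,t) ∈ {(0,0,1,1)} — 1.
  s=0, u=0: a clause becomes empty — 0.
Total: 6 + 4 + 1 + 0 = 11.

11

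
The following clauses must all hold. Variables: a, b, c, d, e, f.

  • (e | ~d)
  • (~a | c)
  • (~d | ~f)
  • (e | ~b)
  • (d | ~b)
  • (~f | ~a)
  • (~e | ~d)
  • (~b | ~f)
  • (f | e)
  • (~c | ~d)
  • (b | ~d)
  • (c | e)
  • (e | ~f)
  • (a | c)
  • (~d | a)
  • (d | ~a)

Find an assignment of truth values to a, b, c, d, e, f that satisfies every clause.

Branch on a: take a = False.
  then c is forced to True.
  then d is forced to False.
  then b is forced to False.
The remaining clauses are satisfied by e = True, f = True.
Check each clause:
  1. (~d | e) — ~d is true.
  2. (c | ~a) — c is true.
  3. (~f | ~d) — ~d is true.
  4. (~b | e) — e is true.
  5. (d | ~b) — ~b is true.
  6. (~f | ~a) — ~a is true.
  7. (~e | ~d) — ~d is true.
  8. (~b | ~f) — ~b is true.
  9. (f | e) — e is true.
  10. (~d | ~c) — ~d is true.
  11. (~d | b) — ~d is true.
  12. (c | e) — c is true.
  13. (~f | e) — e is true.
  14. (a | c) — c is true.
  15. (a | ~d) — ~d is true.
  16. (d | ~a) — ~a is true.

a = False, b = False, c = True, d = False, e = True, f = True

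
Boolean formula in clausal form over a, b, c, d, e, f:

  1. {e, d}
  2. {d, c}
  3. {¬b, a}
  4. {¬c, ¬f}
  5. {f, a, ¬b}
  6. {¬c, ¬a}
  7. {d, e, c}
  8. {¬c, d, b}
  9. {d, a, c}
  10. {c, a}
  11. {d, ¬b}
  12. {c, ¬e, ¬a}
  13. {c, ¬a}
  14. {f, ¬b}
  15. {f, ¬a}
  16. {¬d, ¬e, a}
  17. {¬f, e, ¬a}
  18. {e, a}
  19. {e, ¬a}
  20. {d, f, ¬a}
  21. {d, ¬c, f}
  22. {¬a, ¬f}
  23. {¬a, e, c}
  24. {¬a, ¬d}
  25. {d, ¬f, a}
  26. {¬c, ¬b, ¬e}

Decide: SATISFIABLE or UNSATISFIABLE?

a = True:
  propagation gives c=False; an empty clause results — contradiction.
a = False:
  propagation gives b=False, c=True, f=False, d=True; an empty clause results — contradiction.
Every branch closes, so no satisfying assignment exists.

UNSATISFIABLE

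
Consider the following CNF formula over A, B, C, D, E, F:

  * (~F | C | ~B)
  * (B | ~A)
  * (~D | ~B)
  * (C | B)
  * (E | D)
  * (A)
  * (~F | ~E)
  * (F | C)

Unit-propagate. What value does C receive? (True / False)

True

Unit clause (A) sets A = True.
From (B | ~A) and A = True: B = True.
In (~D | ~B), ~B is now false; ~D must hold, so D = False.
(D | E) with D = False leaves only E, so E = True.
(~E | ~F): since E = True, the clause reduces to (~F). F = False.
(C | F): since F = False, the clause reduces to (C). C = True.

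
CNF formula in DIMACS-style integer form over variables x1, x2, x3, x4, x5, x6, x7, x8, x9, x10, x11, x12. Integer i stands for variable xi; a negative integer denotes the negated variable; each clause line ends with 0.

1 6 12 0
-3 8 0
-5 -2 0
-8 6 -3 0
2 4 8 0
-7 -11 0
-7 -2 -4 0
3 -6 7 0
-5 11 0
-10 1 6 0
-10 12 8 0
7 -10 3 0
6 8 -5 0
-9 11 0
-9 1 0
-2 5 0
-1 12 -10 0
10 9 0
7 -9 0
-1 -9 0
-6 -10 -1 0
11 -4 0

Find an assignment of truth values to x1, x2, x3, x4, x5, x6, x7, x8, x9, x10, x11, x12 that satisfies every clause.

x1=True, x2=False, x3=False, x4=False, x5=False, x6=False, x7=True, x8=True, x9=False, x10=True, x11=False, x12=True

x12 occurs only positively in the remaining clauses — set x12 = True.
Try x1 = True.
  then x9 is forced to False.
  then x10 is forced to True.
  then x6 is forced to False.
Branch on x2: take x2 = False.
Branch on x3: take x3 = False.
  then x7 is forced to True.
  then x11 is forced to False.
  then x5 is forced to False.
  then x4 is forced to False.
  then x8 is forced to True.
Check each clause:
  1. (x1 \/ x6 \/ x12) — x1 is true.
  2. (~x3 \/ x8) — x8 is true.
  3. (~x2 \/ ~x5) — ~x5 is true.
  4. (x6 \/ ~x3 \/ ~x8) — ~x3 is true.
  5. (x2 \/ x4 \/ x8) — x8 is true.
  6. (~x7 \/ ~x11) — ~x11 is true.
  7. (~x4 \/ ~x7 \/ ~x2) — ~x4 is true.
  8. (x3 \/ x7 \/ ~x6) — ~x6 is true.
  9. (x11 \/ ~x5) — ~x5 is true.
  10. (x6 \/ x1 \/ ~x10) — x1 is true.
  11. (x8 \/ ~x10 \/ x12) — x8 is true.
  12. (~x10 \/ x7 \/ x3) — x7 is true.
  13. (x6 \/ ~x5 \/ x8) — x8 is true.
  14. (~x9 \/ x11) — ~x9 is true.
  15. (x1 \/ ~x9) — x1 is true.
  16. (~x2 \/ x5) — ~x2 is true.
  17. (~x1 \/ x12 \/ ~x10) — x12 is true.
  18. (x10 \/ x9) — x10 is true.
  19. (x7 \/ ~x9) — ~x9 is true.
  20. (~x1 \/ ~x9) — ~x9 is true.
  21. (~x10 \/ ~x6 \/ ~x1) — ~x6 is true.
  22. (x11 \/ ~x4) — ~x4 is true.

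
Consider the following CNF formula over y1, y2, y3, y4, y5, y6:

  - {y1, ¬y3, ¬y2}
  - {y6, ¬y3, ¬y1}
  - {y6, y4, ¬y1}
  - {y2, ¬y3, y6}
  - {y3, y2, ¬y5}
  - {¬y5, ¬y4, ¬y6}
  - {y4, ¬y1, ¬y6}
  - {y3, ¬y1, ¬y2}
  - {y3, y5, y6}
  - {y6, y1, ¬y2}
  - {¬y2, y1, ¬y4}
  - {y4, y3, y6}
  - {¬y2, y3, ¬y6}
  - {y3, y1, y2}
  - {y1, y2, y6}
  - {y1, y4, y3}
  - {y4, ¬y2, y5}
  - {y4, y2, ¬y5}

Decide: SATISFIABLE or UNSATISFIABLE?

SATISFIABLE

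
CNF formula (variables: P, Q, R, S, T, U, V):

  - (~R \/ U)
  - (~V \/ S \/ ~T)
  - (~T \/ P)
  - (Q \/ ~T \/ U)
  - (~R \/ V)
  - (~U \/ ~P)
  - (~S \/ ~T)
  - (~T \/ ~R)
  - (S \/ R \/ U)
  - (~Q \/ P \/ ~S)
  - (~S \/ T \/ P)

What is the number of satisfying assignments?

10

Case analysis on T and S:
  T=T, S=T: a clause becomes empty — 0.
  T=T, S=F: a clause becomes empty — 0.
  T=F, S=T: remaining (P,Q,R,U,V) ∈ {(T,F,F,F,F); (T,F,F,F,T); (T,T,F,F,F); (T,T,F,F,T)} — 4.
  T=F, S=F: Q free; 3 ways for (P,R,U,V) × 2^1 = 6.
Total: 0 + 0 + 4 + 6 = 10.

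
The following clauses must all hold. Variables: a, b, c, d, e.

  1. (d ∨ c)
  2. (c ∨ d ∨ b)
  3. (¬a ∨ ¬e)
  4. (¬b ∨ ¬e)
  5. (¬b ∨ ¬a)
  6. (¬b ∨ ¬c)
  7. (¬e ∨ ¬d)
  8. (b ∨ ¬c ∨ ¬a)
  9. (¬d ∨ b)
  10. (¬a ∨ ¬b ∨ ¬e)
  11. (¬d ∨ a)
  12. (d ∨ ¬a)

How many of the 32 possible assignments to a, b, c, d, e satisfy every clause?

Satisfying assignments:
  a=F b=F c=T d=F e=F
  a=F b=F c=T d=F e=T
That's 2 in total.

2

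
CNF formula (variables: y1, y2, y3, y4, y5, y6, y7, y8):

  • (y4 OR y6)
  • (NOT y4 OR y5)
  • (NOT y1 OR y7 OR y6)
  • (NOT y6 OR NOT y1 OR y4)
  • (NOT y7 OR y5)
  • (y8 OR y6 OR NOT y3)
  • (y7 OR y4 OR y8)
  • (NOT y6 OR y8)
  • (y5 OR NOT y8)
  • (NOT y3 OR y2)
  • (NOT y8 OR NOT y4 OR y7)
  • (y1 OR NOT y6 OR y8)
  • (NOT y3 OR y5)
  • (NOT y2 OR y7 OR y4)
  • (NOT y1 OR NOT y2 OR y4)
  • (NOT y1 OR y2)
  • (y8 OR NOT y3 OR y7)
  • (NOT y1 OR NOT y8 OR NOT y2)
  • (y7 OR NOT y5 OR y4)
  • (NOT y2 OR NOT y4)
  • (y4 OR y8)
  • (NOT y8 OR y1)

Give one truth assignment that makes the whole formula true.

y1=F, y2=F, y3=F, y4=T, y5=T, y6=F, y7=T, y8=F

Check each clause:
  1. (y4 OR y6) — y4 is true.
  2. (y5 OR NOT y4) — y5 is true.
  3. (y7 OR NOT y1 OR y6) — NOT y1 is true.
  4. (y4 OR NOT y6 OR NOT y1) — NOT y6 is true.
  5. (y5 OR NOT y7) — y5 is true.
  6. (NOT y3 OR y6 OR y8) — NOT y3 is true.
  7. (y8 OR y4 OR y7) — y4 is true.
  8. (y8 OR NOT y6) — NOT y6 is true.
  9. (NOT y8 OR y5) — NOT y8 is true.
  10. (y2 OR NOT y3) — NOT y3 is true.
  11. (y7 OR NOT y4 OR NOT y8) — NOT y8 is true.
  12. (y1 OR y8 OR NOT y6) — NOT y6 is true.
  13. (NOT y3 OR y5) — y5 is true.
  14. (y7 OR y4 OR NOT y2) — y4 is true.
  15. (NOT y1 OR NOT y2 OR y4) — y4 is true.
  16. (y2 OR NOT y1) — NOT y1 is true.
  17. (NOT y3 OR y7 OR y8) — NOT y3 is true.
  18. (NOT y1 OR NOT y8 OR NOT y2) — NOT y8 is true.
  19. (NOT y5 OR y4 OR y7) — y4 is true.
  20. (NOT y2 OR NOT y4) — NOT y2 is true.
  21. (y4 OR y8) — y4 is true.
  22. (y1 OR NOT y8) — NOT y8 is true.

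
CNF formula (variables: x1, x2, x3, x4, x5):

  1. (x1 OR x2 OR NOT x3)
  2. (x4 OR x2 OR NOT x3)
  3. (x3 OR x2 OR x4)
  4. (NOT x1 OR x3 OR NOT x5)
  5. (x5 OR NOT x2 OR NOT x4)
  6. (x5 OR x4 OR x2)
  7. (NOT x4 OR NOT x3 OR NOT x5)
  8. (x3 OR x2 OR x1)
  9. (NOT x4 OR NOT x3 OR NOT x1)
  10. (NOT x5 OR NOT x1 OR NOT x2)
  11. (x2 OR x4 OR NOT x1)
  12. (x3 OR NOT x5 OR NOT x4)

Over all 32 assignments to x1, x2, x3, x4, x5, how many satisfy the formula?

7

Case analysis on x2 and x3:
  x2=T, x3=T: remaining (x1,x4,x5) ∈ {(F,F,F); (F,F,T); (T,F,F)} — 3.
  x2=T, x3=F: remaining (x1,x4,x5) ∈ {(F,F,F); (F,F,T); (T,F,F)} — 3.
  x2=F, x3=T: a clause becomes empty — 0.
  x2=F, x3=F: remaining (x1,x4,x5) ∈ {(T,T,F)} — 1.
Total: 3 + 3 + 0 + 1 = 7.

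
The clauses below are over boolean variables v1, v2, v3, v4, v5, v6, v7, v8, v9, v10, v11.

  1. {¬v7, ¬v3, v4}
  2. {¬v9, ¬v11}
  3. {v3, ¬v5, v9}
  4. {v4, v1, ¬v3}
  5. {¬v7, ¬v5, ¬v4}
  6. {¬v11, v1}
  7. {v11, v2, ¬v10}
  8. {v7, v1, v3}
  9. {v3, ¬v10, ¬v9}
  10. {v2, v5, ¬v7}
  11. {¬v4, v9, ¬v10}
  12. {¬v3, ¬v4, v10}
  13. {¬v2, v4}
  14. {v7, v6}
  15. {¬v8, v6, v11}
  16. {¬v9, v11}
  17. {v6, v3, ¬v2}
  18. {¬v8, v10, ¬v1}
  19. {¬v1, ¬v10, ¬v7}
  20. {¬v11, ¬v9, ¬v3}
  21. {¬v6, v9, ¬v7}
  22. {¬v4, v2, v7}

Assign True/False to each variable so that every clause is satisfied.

v1 = True, v2 = False, v3 = True, v4 = False, v5 = True, v6 = True, v7 = False, v8 = False, v9 = False, v10 = False, v11 = True

Pure literal: v8 appears only negated; assign v8 = False.
Set v1 = True and propagate.
Set v2 = False and propagate.
The remaining clauses are satisfied by v3 = True, v4 = False, v5 = True, v6 = True, v7 = False, v9 = False, v10 = False, v11 = True.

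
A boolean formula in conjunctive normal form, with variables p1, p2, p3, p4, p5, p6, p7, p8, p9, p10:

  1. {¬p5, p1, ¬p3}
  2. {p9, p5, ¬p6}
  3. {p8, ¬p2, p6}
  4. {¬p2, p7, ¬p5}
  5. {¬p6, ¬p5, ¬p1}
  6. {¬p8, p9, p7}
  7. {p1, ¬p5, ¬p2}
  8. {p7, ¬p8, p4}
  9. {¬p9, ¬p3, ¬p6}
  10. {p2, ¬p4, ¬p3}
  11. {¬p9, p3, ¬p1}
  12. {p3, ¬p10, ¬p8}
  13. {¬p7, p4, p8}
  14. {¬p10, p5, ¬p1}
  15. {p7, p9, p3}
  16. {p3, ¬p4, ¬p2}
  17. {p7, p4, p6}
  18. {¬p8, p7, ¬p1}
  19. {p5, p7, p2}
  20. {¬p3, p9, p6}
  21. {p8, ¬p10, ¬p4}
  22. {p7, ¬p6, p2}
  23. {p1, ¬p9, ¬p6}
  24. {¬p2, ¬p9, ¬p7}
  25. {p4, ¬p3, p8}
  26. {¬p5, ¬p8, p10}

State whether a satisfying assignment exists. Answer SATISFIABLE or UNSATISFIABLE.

Set p1 = False and propagate.
For the remaining variables, p2 = False, p3 = False, p4 = True, p5 = True, p6 = False, p7 = True, p8 = False, p9 = True, p10 = False works.
So p1=False, p2=False, p3=False, p4=True, p5=True, p6=False, p7=True, p8=False, p9=True, p10=False is a satisfying assignment.

SATISFIABLE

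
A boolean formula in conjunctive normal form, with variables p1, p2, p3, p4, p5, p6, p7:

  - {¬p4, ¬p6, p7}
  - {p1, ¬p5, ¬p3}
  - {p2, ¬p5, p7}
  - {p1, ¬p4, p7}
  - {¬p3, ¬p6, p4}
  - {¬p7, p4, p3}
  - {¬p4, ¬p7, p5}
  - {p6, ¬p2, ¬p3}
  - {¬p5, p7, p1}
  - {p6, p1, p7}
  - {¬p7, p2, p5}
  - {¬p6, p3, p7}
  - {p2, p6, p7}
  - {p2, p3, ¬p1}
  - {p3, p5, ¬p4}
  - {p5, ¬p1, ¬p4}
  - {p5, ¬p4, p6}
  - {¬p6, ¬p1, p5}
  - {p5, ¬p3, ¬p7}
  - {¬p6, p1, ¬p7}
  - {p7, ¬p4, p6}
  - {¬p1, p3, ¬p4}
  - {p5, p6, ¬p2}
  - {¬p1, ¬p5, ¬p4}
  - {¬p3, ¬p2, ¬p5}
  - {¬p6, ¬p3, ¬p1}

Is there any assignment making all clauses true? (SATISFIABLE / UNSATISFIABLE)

SATISFIABLE

Branch on p1: take p1 = False.
For the remaining variables, p2 = False, p3 = False, p4 = True, p5 = True, p6 = False, p7 = True works.
So p1=F, p2=F, p3=F, p4=T, p5=T, p6=F, p7=T is a satisfying assignment.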